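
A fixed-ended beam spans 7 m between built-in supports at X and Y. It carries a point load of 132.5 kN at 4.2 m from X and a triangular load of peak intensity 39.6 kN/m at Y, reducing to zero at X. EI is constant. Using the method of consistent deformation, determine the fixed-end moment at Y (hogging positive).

Release both end moments; the primary structure is a simply-supported span XY with redundants M_X and M_Y.
End rotations of the released simple span under the applied load (×1/EI):
  at X: point load 132.5 at a = 4.2: Pab(L + b)/(6LEI) = 363.6/EI
  at Y: point load 132.5 at a = 4.2: Pab(L + a)/(6LEI) = 415.5/EI
  at X: triangular load, peak 39.6: 7w₀L³/(360EI) = 264.1/EI
  at Y: triangular load, peak 39.6: w₀L³/(45EI) = 301.8/EI
  θ_X0 = 627.7/EI,  θ_Y0 = 717.4/EI
Flexibility coefficients: a unit moment at one end gives L/(3EI) there and L/(6EI) at the far end, so f₁₁ = f₂₂ = 2.333/EI and f₁₂ = f₂₁ = 1.167/EI.
Compatibility — zero rotation at each built-in end:
  2.333 M_X + 1.167 M_Y = 627.7
  1.167 M_X + 2.333 M_Y = 717.4
Solving the pair gives M_X = 153.7 kN·m and M_Y = 230.6 kN·m (hogging).

M_Y = 230.6 kN·m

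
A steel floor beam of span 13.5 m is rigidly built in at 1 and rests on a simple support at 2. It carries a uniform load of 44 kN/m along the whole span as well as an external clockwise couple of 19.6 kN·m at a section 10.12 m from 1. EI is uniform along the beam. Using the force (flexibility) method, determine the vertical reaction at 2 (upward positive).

R_2 = 224.8 kN

Remove the prop at 2; the released (primary) structure is a cantilever built in at 1.
Free-end deflection of the primary structure under the applied loading (downward +):
  UDL 44: wL⁴/(8EI) = 182683/EI
  clockwise couple 19.6 at a = 10.12: M₀a(2L − a)/(2EI) = 1674/EI
  δ_0 = 184357/EI
Flexibility coefficient — unit upward force at 2: δ_{22} = L³/(3EI) = 820.1/EI.
Compatibility at 2: δ_0 − R_2·δ_{22} = 0, so R_2 = 184357/820.1 = 224.8 kN.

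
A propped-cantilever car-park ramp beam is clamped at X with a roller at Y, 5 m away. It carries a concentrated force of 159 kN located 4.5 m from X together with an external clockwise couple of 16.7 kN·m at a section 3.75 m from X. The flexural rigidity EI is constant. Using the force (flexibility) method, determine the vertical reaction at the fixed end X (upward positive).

Release the roller at Y. Primary structure: cantilever fixed at X.
Deflection at Y on the released cantilever, summing each load's contribution:
  point load 159 at a = 4.5: Pa²(3L − a)/(6EI) = 5635/EI
  clockwise couple 16.7 at a = 3.75: M₀a(2L − a)/(2EI) = 195.7/EI
  δ_0 = 5830/EI
Tip deflection under a unit load at Y: L³/(3EI) = 41.67/EI.
The prop prevents deflection at Y: R_Y = δ_0/δ_{YY} = 5830/41.67 = 139.9 kN.
Vertical equilibrium: R_X = ΣP − R_Y = 159 − 139.9 = 19.07 kN.

R_X = 19.07 kN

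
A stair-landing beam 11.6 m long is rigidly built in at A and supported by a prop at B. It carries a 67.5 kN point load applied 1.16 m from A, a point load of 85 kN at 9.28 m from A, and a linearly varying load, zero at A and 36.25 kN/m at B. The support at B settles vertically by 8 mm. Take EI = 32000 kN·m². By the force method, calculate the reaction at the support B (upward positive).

Choose R_B as the redundant. The primary structure is the cantilever fixed at A.
Free-end deflection of the primary structure under the applied loading (downward +):
  point load 67.5 at a = 1.16: Pa²(3L − a)/(6EI) = 509.2/EI
  point load 85 at a = 9.28: Pa²(3L − a)/(6EI) = 31135/EI
  triangular load, peak 36.25 at the free end: 11w₀L⁴/(120EI) = 60166/EI
  δ_0 = 91810/EI
Tip deflection under a unit load at B: L³/(3EI) = 520.3/EI.
With EI = 32000 kN·m²: δ_0 = 2.8691 m and δ_{BB} = 0.016259 m/kN.
Compatibility — the beam at B must follow the support down by 0.008 m: δ_0 − R_B·δ_{BB} = 0.008, so R_B = (2.8691 − 0.008)/0.016259 = 176 kN.

R_B = 176 kN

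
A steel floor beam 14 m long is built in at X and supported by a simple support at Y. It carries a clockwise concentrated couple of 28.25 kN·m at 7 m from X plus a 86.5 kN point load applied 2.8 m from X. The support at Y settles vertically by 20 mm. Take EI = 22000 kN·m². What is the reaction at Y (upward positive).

Release the roller at Y. Primary structure: cantilever fixed at X.
Downward deflection at the released point Y due to the loads:
  clockwise couple 28.25 at a = 7: M₀a(2L − a)/(2EI) = 2076/EI
  point load 86.5 at a = 2.8: Pa²(3L − a)/(6EI) = 4431/EI
  δ_0 = 6507/EI
Flexibility coefficient — unit upward force at Y: δ_{YY} = L³/(3EI) = 914.7/EI.
With EI = 22000 kN·m²: δ_0 = 0.29577 m and δ_{YY} = 0.041576 m/kN.
Compatibility — the beam at Y must follow the support down by 0.02 m: δ_0 − R_Y·δ_{YY} = 0.02, so R_Y = (0.29577 − 0.02)/0.041576 = 6.633 kN.

R_Y = 6.633 kN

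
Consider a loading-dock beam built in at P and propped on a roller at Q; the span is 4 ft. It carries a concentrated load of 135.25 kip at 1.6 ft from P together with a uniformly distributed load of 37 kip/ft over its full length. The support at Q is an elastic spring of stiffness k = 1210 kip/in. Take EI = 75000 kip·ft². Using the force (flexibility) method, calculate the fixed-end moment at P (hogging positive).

Remove the prop at Q; the released (primary) structure is a cantilever built in at P.
Primary-structure tip deflection at Q by superposition:
  point load 135.25 at a = 1.6: Pa²(3L − a)/(6EI) = 600.1/EI
  UDL 37: wL⁴/(8EI) = 1184/EI
  δ_0 = 1784/EI
Flexibility coefficient — unit upward force at Q: δ_{QQ} = L³/(3EI) = 21.33/EI.
With EI = 75000 kip·ft²: δ_0 = 0.023789 ft and δ_{QQ} = 0.000284 ft/kip.
Compatibility — the spring shortens by R_Q/k under the reaction it provides: δ_0 − R_Q·δ_{QQ} = R_Q/k. With 1/k = 1/(1210×12) ft/kip = 0.000069 ft/kip, R_Q = δ_0 / (δ_{QQ} + 1/k) = 0.023789 / (0.000284 + 0.000069) = 67.33 kip.
Moment equilibrium about P: M_P = Σ(load moments about P) − R_Q·L = 512.4 − 67.33×4 = 243.1 kip·ft.

M_P = 243.1 kip·ft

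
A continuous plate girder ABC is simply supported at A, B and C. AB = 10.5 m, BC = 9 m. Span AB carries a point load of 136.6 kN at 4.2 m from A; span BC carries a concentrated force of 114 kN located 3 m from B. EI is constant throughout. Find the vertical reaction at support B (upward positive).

Release continuity at B by inserting a hinge; the redundant is the internal moment M_B. The primary structure is two simply-supported spans AB and BC.
Rotations at B on the released spans (each span's end-slope, ×1/EI):
  span AB: point load 136.6 at a = 4.2: Pab(L + a)/(6LEI) = 843.4/EI
  span BC: point load 114 at a = 3: Pab(L + b)/(6LEI) = 570/EI
  relative rotation θ_0 = (843.4 + 570)/EI = 1413/EI
A unit hogging moment at B produces rotation L₁/(3EI) + L₂/(3EI) = 6.5/EI.
Compatibility: M_B·(L₁+L₂)/(3EI) = θ_0, giving M_B = 217.4 kN·m (hogging).
Span AB, ΣM about A with M_B applied at B: R_B^{AB}·10.5 = 573.7 + 217.4, so R_B^{AB} = 75.35 kN and R_A = 136.6 − 75.35 = 61.25 kN.
Span BC, ΣM about C: R_B^{BC}·9 = 684 + 217.4, so R_B^{BC} = 100.2 kN and R_C = 114 − 100.2 = 13.84 kN.
R_B = 75.35 + 100.2 = 175.5 kN.

R_B = 175.5 kN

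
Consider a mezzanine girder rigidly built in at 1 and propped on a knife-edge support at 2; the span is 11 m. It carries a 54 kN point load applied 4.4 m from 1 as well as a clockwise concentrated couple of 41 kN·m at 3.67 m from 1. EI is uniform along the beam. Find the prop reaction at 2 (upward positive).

Choose R_2 as the redundant. The primary structure is the cantilever fixed at 1.
Free-end deflection of the primary structure under the applied loading (downward +):
  point load 54 at a = 4.4: Pa²(3L − a)/(6EI) = 4983/EI
  clockwise couple 41 at a = 3.67: M₀a(2L − a)/(2EI) = 1379/EI
  δ_0 = 6362/EI
Tip deflection under a unit load at 2: L³/(3EI) = 443.7/EI.
Compatibility at 2: δ_0 − R_2·δ_{22} = 0, so R_2 = 6362/443.7 = 14.34 kN.

R_2 = 14.34 kN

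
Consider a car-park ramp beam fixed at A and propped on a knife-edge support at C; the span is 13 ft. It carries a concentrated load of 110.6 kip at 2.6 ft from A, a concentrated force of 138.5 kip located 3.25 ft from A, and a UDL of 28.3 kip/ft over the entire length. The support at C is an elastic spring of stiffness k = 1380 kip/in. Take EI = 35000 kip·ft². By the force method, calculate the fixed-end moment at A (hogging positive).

M_A = 1106 kip·ft

Take the reaction at C as the redundant and release it; the primary structure is a cantilever fixed at A.
Deflection at C on the released cantilever, summing each load's contribution:
  point load 110.6 at a = 2.6: Pa²(3L − a)/(6EI) = 4536/EI
  point load 138.5 at a = 3.25: Pa²(3L − a)/(6EI) = 8716/EI
  UDL 28.3: wL⁴/(8EI) = 101035/EI
  δ_0 = 114287/EI
Tip deflection under a unit load at C: L³/(3EI) = 732.3/EI.
With EI = 35000 kip·ft²: δ_0 = 3.2653 ft and δ_{CC} = 0.020924 ft/kip.
Compatibility — the spring shortens by R_C/k under the reaction it provides: δ_0 − R_C·δ_{CC} = R_C/k. With 1/k = 1/(1380×12) ft/kip = 0.00006 ft/kip, R_C = δ_0 / (δ_{CC} + 1/k) = 3.2653 / (0.020924 + 0.00006) = 155.6 kip.
Moment equilibrium about A: M_A = Σ(load moments about A) − R_C·L = 3129 − 155.6×13 = 1106 kip·ft.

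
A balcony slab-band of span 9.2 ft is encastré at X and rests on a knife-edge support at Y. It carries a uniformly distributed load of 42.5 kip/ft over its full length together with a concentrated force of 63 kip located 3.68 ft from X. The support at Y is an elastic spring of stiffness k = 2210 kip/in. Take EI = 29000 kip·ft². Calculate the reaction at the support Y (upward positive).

R_Y = 159.1 kip

Remove the prop at Y; the released (primary) structure is a cantilever built in at X.
Downward deflection at the released point Y due to the loads:
  UDL 42.5: wL⁴/(8EI) = 38058/EI
  point load 63 at a = 3.68: Pa²(3L − a)/(6EI) = 3401/EI
  δ_0 = 41460/EI
Tip deflection under a unit load at Y: L³/(3EI) = 259.6/EI.
With EI = 29000 kip·ft²: δ_0 = 1.4296 ft and δ_{YY} = 0.00895 ft/kip.
Compatibility — the spring shortens by R_Y/k under the reaction it provides: δ_0 − R_Y·δ_{YY} = R_Y/k. With 1/k = 1/(2210×12) ft/kip = 0.000038 ft/kip, R_Y = δ_0 / (δ_{YY} + 1/k) = 1.4296 / (0.00895 + 0.000038) = 159.1 kip.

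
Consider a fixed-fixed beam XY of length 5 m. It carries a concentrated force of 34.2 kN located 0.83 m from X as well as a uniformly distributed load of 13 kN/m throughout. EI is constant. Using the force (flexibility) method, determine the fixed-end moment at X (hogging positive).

Take the two fixed-end moments M_X, M_Y as redundants; the released structure is the simple span XY.
On the primary (simply-supported) span, the end slopes from the loading are:
  at X: point load 34.2 at a = 0.83: Pab(L + b)/(6LEI) = 36.18/EI
  at Y: point load 34.2 at a = 0.83: Pab(L + a)/(6LEI) = 23/EI
  at X: UDL 13: wL³/(24EI) = 67.71/EI
  at Y: UDL 13: wL³/(24EI) = 67.71/EI
  θ_X0 = 103.9/EI,  θ_Y0 = 90.71/EI
Flexibility coefficients: a unit moment at one end gives L/(3EI) there and L/(6EI) at the far end, so f₁₁ = f₂₂ = 1.667/EI and f₁₂ = f₂₁ = 0.8333/EI.
Compatibility — zero rotation at each built-in end:
  1.667 M_X + 0.8333 M_Y = 103.9
  0.8333 M_X + 1.667 M_Y = 90.71
Solving the pair gives M_X = 46.83 kN·m and M_Y = 31.01 kN·m (hogging).

M_X = 46.83 kN·m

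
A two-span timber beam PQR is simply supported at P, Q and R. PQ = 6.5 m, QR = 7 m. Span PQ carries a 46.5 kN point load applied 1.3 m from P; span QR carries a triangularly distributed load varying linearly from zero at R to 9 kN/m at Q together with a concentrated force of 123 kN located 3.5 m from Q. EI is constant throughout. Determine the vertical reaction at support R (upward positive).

R_R = 55.87 kN

Take M_Q as the redundant. Released structure: two simple spans PQ and QR with a hinge at Q.
End slopes at the hinge Q, treating each span as simply supported:
  span PQ: point load 46.5 at a = 1.3: Pab(L + a)/(6LEI) = 62.87/EI
  span QR: triangular load, peak 9: w₀L³/(45EI) = 68.6/EI
  span QR: point load 123 at a = 3.5: Pab(L + b)/(6LEI) = 376.7/EI
  relative rotation θ_0 = (62.87 + 445.3)/EI = 508.2/EI
A unit hogging moment at Q produces rotation L₁/(3EI) + L₂/(3EI) = 4.5/EI.
Slope continuity at Q: θ_0 = M_Q·4.5/EI, so M_Q = 508.2/4.5 = 112.9 kN·m (hogging).
Span QR, ΣM about R: R_Q^{QR}·7 = 577.5 + 112.9, so R_Q^{QR} = 98.63 kN and R_R = 154.5 − 98.63 = 55.87 kN.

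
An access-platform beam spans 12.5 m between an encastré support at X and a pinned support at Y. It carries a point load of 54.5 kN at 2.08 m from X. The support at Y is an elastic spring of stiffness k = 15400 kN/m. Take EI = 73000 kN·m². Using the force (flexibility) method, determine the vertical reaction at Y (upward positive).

R_Y = 2.123 kN

Release the roller at Y. Primary structure: cantilever fixed at X.
Downward deflection at the released point Y due to the loads:
  point load 54.5 at a = 2.08: Pa²(3L − a)/(6EI) = 1392/EI
Flexibility coefficient — unit upward force at Y: δ_{YY} = L³/(3EI) = 651/EI.
With EI = 73000 kN·m²: δ_0 = 0.019068 m and δ_{YY} = 0.008918 m/kN.
Compatibility — the spring shortens by R_Y/k under the reaction it provides: δ_0 − R_Y·δ_{YY} = R_Y/k. With 1/k = 0.000065 m/kN, R_Y = δ_0 / (δ_{YY} + 1/k) = 0.019068 / (0.008918 + 0.000065) = 2.123 kN.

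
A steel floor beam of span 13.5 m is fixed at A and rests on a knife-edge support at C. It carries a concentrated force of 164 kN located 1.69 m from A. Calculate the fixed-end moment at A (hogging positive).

M_A = 227.3 kN·m

Choose R_C as the redundant. The primary structure is the cantilever fixed at A.
Primary-structure tip deflection at C by superposition:
  point load 164 at a = 1.69: Pa²(3L − a)/(6EI) = 3030/EI
Tip deflection under a unit load at C: L³/(3EI) = 820.1/EI.
The prop prevents deflection at C: R_C = δ_0/δ_{CC} = 3030/820.1 = 3.694 kN.
Moment equilibrium about A: M_A = Σ(load moments about A) − R_C·L = 277.2 − 3.694×13.5 = 227.3 kN·m.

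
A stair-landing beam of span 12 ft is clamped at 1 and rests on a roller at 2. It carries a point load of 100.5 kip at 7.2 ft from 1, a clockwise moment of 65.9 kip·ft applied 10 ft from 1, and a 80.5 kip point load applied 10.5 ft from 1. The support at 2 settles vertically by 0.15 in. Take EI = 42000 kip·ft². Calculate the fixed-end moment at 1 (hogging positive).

Release the roller at 2. Primary structure: cantilever fixed at 1.
Primary-structure tip deflection at 2 by superposition:
  point load 100.5 at a = 7.2: Pa²(3L − a)/(6EI) = 25008/EI
  clockwise couple 65.9 at a = 10: M₀a(2L − a)/(2EI) = 4613/EI
  point load 80.5 at a = 10.5: Pa²(3L − a)/(6EI) = 37719/EI
  δ_0 = 67340/EI
Tip deflection under a unit load at 2: L³/(3EI) = 576/EI.
With EI = 42000 kip·ft²: δ_0 = 1.6033 ft and δ_{22} = 0.013714 ft/kip.
Compatibility — the beam at 2 must follow the support down by 0.0125 ft: δ_0 − R_2·δ_{22} = 0.0125, so R_2 = (1.6033 − 0.0125)/0.013714 = 116 kip.
Moment equilibrium about 1: M_1 = Σ(load moments about 1) − R_2·L = 1635 − 116×12 = 242.8 kip·ft.

M_1 = 242.8 kip·ft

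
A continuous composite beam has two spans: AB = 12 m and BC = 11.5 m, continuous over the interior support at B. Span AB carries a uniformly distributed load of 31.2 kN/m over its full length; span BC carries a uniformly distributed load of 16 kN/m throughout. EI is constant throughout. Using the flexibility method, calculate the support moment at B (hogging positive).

Release continuity at B by inserting a hinge; the redundant is the internal moment M_B. The primary structure is two simply-supported spans AB and BC.
End slopes at the hinge B, treating each span as simply supported:
  span AB: UDL 31.2: wL³/(24EI) = 2246/EI
  span BC: UDL 16: wL³/(24EI) = 1014/EI
  relative rotation θ_0 = (2246 + 1014)/EI = 3260/EI
A unit hogging moment at B produces rotation L₁/(3EI) + L₂/(3EI) = 7.833/EI.
Slope continuity at B: θ_0 = M_B·7.833/EI, so M_B = 3260/7.833 = 416.2 kN·m (hogging).

M_B = 416.2 kN·m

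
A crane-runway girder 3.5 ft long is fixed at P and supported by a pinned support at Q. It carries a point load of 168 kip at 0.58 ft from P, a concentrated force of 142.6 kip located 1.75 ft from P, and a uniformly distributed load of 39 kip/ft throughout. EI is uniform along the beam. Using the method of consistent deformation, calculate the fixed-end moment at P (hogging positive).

M_P = 227.9 kip·ft

Remove the prop at Q; the released (primary) structure is a cantilever built in at P.
Downward deflection at the released point Q due to the loads:
  point load 168 at a = 0.58: Pa²(3L − a)/(6EI) = 93.44/EI
  point load 142.6 at a = 1.75: Pa²(3L − a)/(6EI) = 636.9/EI
  UDL 39: wL⁴/(8EI) = 731.6/EI
  δ_0 = 1462/EI
Flexibility coefficient — unit upward force at Q: δ_{QQ} = L³/(3EI) = 14.29/EI.
Compatibility at Q: δ_0 − R_Q·δ_{QQ} = 0, so R_Q = 1462/14.29 = 102.3 kip.
Moment equilibrium about P: M_P = Σ(load moments about P) − R_Q·L = 585.9 − 102.3×3.5 = 227.9 kip·ft.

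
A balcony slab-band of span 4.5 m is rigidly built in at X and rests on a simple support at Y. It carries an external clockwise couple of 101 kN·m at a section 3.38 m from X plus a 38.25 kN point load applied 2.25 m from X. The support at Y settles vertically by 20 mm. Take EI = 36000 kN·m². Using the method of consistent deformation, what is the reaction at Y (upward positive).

Take the reaction at Y as the redundant and release it; the primary structure is a cantilever fixed at X.
Downward deflection at the released point Y due to the loads:
  clockwise couple 101 at a = 3.38: M₀a(2L − a)/(2EI) = 959.3/EI
  point load 38.25 at a = 2.25: Pa²(3L − a)/(6EI) = 363.1/EI
  δ_0 = 1322/EI
Tip deflection under a unit load at Y: L³/(3EI) = 30.38/EI.
With EI = 36000 kN·m²: δ_0 = 0.036732 m and δ_{YY} = 0.000844 m/kN.
Compatibility — the beam at Y must follow the support down by 0.02 m: δ_0 − R_Y·δ_{YY} = 0.02, so R_Y = (0.036732 − 0.02)/0.000844 = 19.83 kN.

R_Y = 19.83 kN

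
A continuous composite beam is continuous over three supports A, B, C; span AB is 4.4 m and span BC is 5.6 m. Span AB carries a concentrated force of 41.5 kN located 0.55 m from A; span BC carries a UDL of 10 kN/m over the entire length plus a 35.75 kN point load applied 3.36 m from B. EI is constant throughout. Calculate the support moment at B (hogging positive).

Release continuity at B by inserting a hinge; the redundant is the internal moment M_B. The primary structure is two simply-supported spans AB and BC.
End slopes at the hinge B, treating each span as simply supported:
  span AB: point load 41.5 at a = 0.55: Pab(L + a)/(6LEI) = 16.48/EI
  span BC: UDL 10: wL³/(24EI) = 73.17/EI
  span BC: point load 35.75 at a = 3.36: Pab(L + b)/(6LEI) = 62.78/EI
  relative rotation θ_0 = (16.48 + 136)/EI = 152.4/EI
A unit hogging moment at B produces rotation L₁/(3EI) + L₂/(3EI) = 3.333/EI.
Compatibility: M_B·(L₁+L₂)/(3EI) = θ_0, giving M_B = 45.73 kN·m (hogging).

M_B = 45.73 kN·m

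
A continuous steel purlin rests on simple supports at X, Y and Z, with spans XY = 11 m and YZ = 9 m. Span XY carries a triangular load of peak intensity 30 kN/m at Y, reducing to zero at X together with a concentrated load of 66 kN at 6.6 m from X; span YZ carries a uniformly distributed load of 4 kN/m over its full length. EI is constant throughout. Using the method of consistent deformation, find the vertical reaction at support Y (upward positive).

Take M_Y as the redundant. Released structure: two simple spans XY and YZ with a hinge at Y.
End slopes at the hinge Y, treating each span as simply supported:
  span XY: triangular load, peak 30: w₀L³/(45EI) = 887.3/EI
  span XY: point load 66 at a = 6.6: Pab(L + a)/(6LEI) = 511.1/EI
  span YZ: UDL 4: wL³/(24EI) = 121.5/EI
  relative rotation θ_0 = (1398 + 121.5)/EI = 1520/EI
A unit hogging moment at Y produces rotation L₁/(3EI) + L₂/(3EI) = 6.667/EI.
Compatibility: M_Y·(L₁+L₂)/(3EI) = θ_0, giving M_Y = 228 kN·m (hogging).
Span XY, ΣM about X with M_Y applied at Y: R_Y^{XY}·11 = 1646 + 228, so R_Y^{XY} = 170.3 kN and R_X = 231 − 170.3 = 60.67 kN.
Span YZ, ΣM about Z: R_Y^{YZ}·9 = 162 + 228, so R_Y^{YZ} = 43.33 kN and R_Z = 36 − 43.33 = -7.332 kN.
R_Y = 170.3 + 43.33 = 213.7 kN.

R_Y = 213.7 kN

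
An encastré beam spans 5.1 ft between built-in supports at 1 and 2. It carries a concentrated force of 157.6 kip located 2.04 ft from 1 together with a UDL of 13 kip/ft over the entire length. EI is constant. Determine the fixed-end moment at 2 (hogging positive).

Release both end moments; the primary structure is a simply-supported span 12 with redundants M_1 and M_2.
Simple-span end rotations at 1 and 2 under the given loads:
  at 1: point load 157.6 at a = 2.04: Pab(L + b)/(6LEI) = 262.3/EI
  at 2: point load 157.6 at a = 2.04: Pab(L + a)/(6LEI) = 229.6/EI
  at 1: UDL 13: wL³/(24EI) = 71.85/EI
  at 2: UDL 13: wL³/(24EI) = 71.85/EI
  θ_10 = 334.2/EI,  θ_20 = 301.4/EI
Flexibility coefficients: a unit moment at one end gives L/(3EI) there and L/(6EI) at the far end, so f₁₁ = f₂₂ = 1.7/EI and f₁₂ = f₂₁ = 0.85/EI.
Compatibility — zero rotation at each built-in end:
  1.7 M_1 + 0.85 M_2 = 334.2
  0.85 M_1 + 1.7 M_2 = 301.4
Solving the pair gives M_1 = 143.9 kip·ft and M_2 = 105.3 kip·ft (hogging).

M_2 = 105.3 kip·ft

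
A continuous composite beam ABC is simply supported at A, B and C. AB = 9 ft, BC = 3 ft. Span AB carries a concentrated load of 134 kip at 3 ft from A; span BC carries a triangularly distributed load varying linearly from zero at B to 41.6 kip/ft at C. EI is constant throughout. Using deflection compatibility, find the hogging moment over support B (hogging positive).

Take M_B as the redundant. Released structure: two simple spans AB and BC with a hinge at B.
Rotations at B on the released spans (each span's end-slope, ×1/EI):
  span AB: point load 134 at a = 3: Pab(L + a)/(6LEI) = 536/EI
  span BC: triangular load, peak 41.6: 7w₀L³/(360EI) = 21.84/EI
  relative rotation θ_0 = (536 + 21.84)/EI = 557.8/EI
A unit hogging moment at B produces rotation L₁/(3EI) + L₂/(3EI) = 4/EI.
Compatibility: M_B·(L₁+L₂)/(3EI) = θ_0, giving M_B = 139.5 kip·ft (hogging).

M_B = 139.5 kip·ft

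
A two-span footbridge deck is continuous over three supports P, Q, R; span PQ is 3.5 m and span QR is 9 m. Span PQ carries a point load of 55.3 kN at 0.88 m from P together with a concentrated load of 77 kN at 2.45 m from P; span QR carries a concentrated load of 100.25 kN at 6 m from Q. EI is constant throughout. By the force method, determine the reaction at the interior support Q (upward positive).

R_Q = 147.3 kN

Insert a hinge at Q; M_Q is the redundant, and each span becomes simply supported.
Rotations at Q on the released spans (each span's end-slope, ×1/EI):
  span PQ: point load 55.3 at a = 0.88: Pab(L + a)/(6LEI) = 26.59/EI
  span PQ: point load 77 at a = 2.45: Pab(L + a)/(6LEI) = 56.12/EI
  span QR: point load 100.25 at a = 6: Pab(L + b)/(6LEI) = 401/EI
  relative rotation θ_0 = (82.72 + 401)/EI = 483.7/EI
A unit hogging moment at Q produces rotation L₁/(3EI) + L₂/(3EI) = 4.167/EI.
Compatibility: M_Q·(L₁+L₂)/(3EI) = θ_0, giving M_Q = 116.1 kN·m (hogging).
Span PQ, ΣM about P with M_Q applied at Q: R_Q^{PQ}·3.5 = 237.3 + 116.1, so R_Q^{PQ} = 101 kN and R_P = 132.3 − 101 = 31.33 kN.
Span QR, ΣM about R: R_Q^{QR}·9 = 300.8 + 116.1, so R_Q^{QR} = 46.32 kN and R_R = 100.2 − 46.32 = 53.93 kN.
R_Q = 101 + 46.32 = 147.3 kN.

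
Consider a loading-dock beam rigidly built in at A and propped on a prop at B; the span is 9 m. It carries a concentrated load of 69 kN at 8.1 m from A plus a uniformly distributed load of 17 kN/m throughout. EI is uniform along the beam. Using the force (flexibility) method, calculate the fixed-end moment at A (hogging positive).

Release the roller at B. Primary structure: cantilever fixed at A.
Deflection at B on the released cantilever, summing each load's contribution:
  point load 69 at a = 8.1: Pa²(3L − a)/(6EI) = 14260/EI
  UDL 17: wL⁴/(8EI) = 13942/EI
  δ_0 = 28202/EI
Tip deflection under a unit load at B: L³/(3EI) = 243/EI.
Compatibility at B: δ_0 − R_B·δ_{BB} = 0, so R_B = 28202/243 = 116.1 kN.
Moment equilibrium about A: M_A = Σ(load moments about A) − R_B·L = 1247 − 116.1×9 = 202.9 kN·m.

M_A = 202.9 kN·m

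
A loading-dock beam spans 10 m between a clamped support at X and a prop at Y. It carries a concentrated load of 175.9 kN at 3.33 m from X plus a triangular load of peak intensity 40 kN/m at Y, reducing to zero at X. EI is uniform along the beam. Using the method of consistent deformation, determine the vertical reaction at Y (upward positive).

R_Y = 136 kN

Remove the prop at Y; the released (primary) structure is a cantilever built in at X.
Primary-structure tip deflection at Y by superposition:
  point load 175.9 at a = 3.33: Pa²(3L − a)/(6EI) = 8670/EI
  triangular load, peak 40 at the free end: 11w₀L⁴/(120EI) = 36667/EI
  δ_0 = 45337/EI
Flexibility coefficient — unit upward force at Y: δ_{YY} = L³/(3EI) = 333.3/EI.
The prop prevents deflection at Y: R_Y = δ_0/δ_{YY} = 45337/333.3 = 136 kN.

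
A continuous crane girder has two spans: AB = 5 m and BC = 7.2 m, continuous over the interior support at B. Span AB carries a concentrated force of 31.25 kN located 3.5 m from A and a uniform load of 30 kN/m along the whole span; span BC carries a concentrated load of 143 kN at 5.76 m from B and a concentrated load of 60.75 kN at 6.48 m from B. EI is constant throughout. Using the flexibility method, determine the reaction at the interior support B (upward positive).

Take M_B as the redundant. Released structure: two simple spans AB and BC with a hinge at B.
End slopes at the hinge B, treating each span as simply supported:
  span AB: point load 31.25 at a = 3.5: Pab(L + a)/(6LEI) = 46.48/EI
  span AB: UDL 30: wL³/(24EI) = 156.2/EI
  span BC: point load 143 at a = 5.76: Pab(L + b)/(6LEI) = 237.2/EI
  span BC: point load 60.75 at a = 6.48: Pab(L + b)/(6LEI) = 51.96/EI
  relative rotation θ_0 = (202.7 + 289.2)/EI = 491.9/EI
A unit hogging moment at B produces rotation L₁/(3EI) + L₂/(3EI) = 4.067/EI.
Slope continuity at B: θ_0 = M_B·4.067/EI, so M_B = 491.9/4.067 = 121 kN·m (hogging).
Span AB, ΣM about A with M_B applied at B: R_B^{AB}·5 = 484.4 + 121, so R_B^{AB} = 121.1 kN and R_A = 181.2 − 121.1 = 60.18 kN.
Span BC, ΣM about C: R_B^{BC}·7.2 = 249.7 + 121, so R_B^{BC} = 51.48 kN and R_C = 203.8 − 51.48 = 152.3 kN.
R_B = 121.1 + 51.48 = 172.5 kN.

R_B = 172.5 kN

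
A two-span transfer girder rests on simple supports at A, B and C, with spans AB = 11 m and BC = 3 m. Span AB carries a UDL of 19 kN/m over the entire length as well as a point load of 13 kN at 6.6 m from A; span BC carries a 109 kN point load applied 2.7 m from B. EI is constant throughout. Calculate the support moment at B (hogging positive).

Insert a hinge at B; M_B is the redundant, and each span becomes simply supported.
End slopes at the hinge B, treating each span as simply supported:
  span AB: UDL 19: wL³/(24EI) = 1054/EI
  span AB: point load 13 at a = 6.6: Pab(L + a)/(6LEI) = 100.7/EI
  span BC: point load 109 at a = 2.7: Pab(L + b)/(6LEI) = 16.19/EI
  relative rotation θ_0 = (1154 + 16.19)/EI = 1171/EI
A unit hogging moment at B produces rotation L₁/(3EI) + L₂/(3EI) = 4.667/EI.
Compatibility: M_B·(L₁+L₂)/(3EI) = θ_0, giving M_B = 250.8 kN·m (hogging).

M_B = 250.8 kN·m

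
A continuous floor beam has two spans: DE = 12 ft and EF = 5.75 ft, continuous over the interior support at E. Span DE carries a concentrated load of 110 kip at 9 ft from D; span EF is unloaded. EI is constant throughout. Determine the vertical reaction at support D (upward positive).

R_D = 15.3 kip

Release continuity at E by inserting a hinge; the redundant is the internal moment M_E. The primary structure is two simply-supported spans DE and EF.
Discontinuity in slope at E on the released structure — sum the simple-span end rotations:
  span DE: point load 110 at a = 9: Pab(L + a)/(6LEI) = 866.2/EI
  relative rotation θ_0 = (866.2 + 0)/EI = 866.2/EI
A unit hogging moment at E produces rotation L₁/(3EI) + L₂/(3EI) = 5.917/EI.
Slope continuity at E: θ_0 = M_E·5.917/EI, so M_E = 866.2/5.917 = 146.4 kip·ft (hogging).
Span DE, ΣM about D with M_E applied at E: R_E^{DE}·12 = 990 + 146.4, so R_E^{DE} = 94.7 kip and R_D = 110 − 94.7 = 15.3 kip.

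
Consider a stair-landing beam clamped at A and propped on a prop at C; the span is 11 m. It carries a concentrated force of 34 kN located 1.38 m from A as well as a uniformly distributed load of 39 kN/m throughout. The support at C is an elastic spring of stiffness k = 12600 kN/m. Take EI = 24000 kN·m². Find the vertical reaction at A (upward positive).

R_A = 302 kN

Take the reaction at C as the redundant and release it; the primary structure is a cantilever fixed at A.
Primary-structure tip deflection at C by superposition:
  point load 34 at a = 1.38: Pa²(3L − a)/(6EI) = 341.2/EI
  UDL 39: wL⁴/(8EI) = 71375/EI
  δ_0 = 71716/EI
Flexibility coefficient — unit upward force at C: δ_{CC} = L³/(3EI) = 443.7/EI.
With EI = 24000 kN·m²: δ_0 = 2.9882 m and δ_{CC} = 0.018486 m/kN.
Compatibility — the spring shortens by R_C/k under the reaction it provides: δ_0 − R_C·δ_{CC} = R_C/k. With 1/k = 0.000079 m/kN, R_C = δ_0 / (δ_{CC} + 1/k) = 2.9882 / (0.018486 + 0.000079) = 161 kN.
Vertical equilibrium: R_A = ΣP − R_C = 463 − 161 = 302 kN.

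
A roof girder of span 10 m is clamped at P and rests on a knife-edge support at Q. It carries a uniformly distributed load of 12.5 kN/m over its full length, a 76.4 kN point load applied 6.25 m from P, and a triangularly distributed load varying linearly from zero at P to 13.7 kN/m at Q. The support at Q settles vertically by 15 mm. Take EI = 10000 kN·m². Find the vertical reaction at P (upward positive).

Take the reaction at Q as the redundant and release it; the primary structure is a cantilever fixed at P.
Deflection at Q on the released cantilever, summing each load's contribution:
  UDL 12.5: wL⁴/(8EI) = 15625/EI
  point load 76.4 at a = 6.25: Pa²(3L − a)/(6EI) = 11813/EI
  triangular load, peak 13.7 at the free end: 11w₀L⁴/(120EI) = 12558/EI
  δ_0 = 39996/EI
Flexibility coefficient — unit upward force at Q: δ_{QQ} = L³/(3EI) = 333.3/EI.
With EI = 10000 kN·m²: δ_0 = 3.9996 m and δ_{QQ} = 0.033333 m/kN.
Compatibility — the beam at Q must follow the support down by 0.015 m: δ_0 − R_Q·δ_{QQ} = 0.015, so R_Q = (3.9996 − 0.015)/0.033333 = 119.5 kN.
Vertical equilibrium: R_P = ΣP − R_Q = 269.9 − 119.5 = 150.4 kN.

R_P = 150.4 kN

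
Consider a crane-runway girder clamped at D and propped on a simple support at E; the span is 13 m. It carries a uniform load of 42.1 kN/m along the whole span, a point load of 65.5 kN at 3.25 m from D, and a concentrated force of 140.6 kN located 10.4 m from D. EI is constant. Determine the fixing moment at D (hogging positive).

Take the reaction at E as the redundant and release it; the primary structure is a cantilever fixed at D.
Downward deflection at the released point E due to the loads:
  UDL 42.1: wL⁴/(8EI) = 150302/EI
  point load 65.5 at a = 3.25: Pa²(3L − a)/(6EI) = 4122/EI
  point load 140.6 at a = 10.4: Pa²(3L − a)/(6EI) = 72488/EI
  δ_0 = 226913/EI
Flexibility coefficient — unit upward force at E: δ_{EE} = L³/(3EI) = 732.3/EI.
The prop prevents deflection at E: R_E = δ_0/δ_{EE} = 226913/732.3 = 309.8 kN.
Moment equilibrium about D: M_D = Σ(load moments about D) − R_E·L = 5233 − 309.8×13 = 1205 kN·m.

M_D = 1205 kN·m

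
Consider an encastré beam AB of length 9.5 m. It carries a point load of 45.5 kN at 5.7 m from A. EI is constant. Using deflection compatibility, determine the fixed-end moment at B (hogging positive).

M_B = 62.24 kN·m

Take the two fixed-end moments M_A, M_B as redundants; the released structure is the simple span AB.
End rotations of the released simple span under the applied load (×1/EI):
  at A: point load 45.5 at a = 5.7: Pab(L + b)/(6LEI) = 230/EI
  at B: point load 45.5 at a = 5.7: Pab(L + a)/(6LEI) = 262.8/EI
  θ_A0 = 230/EI,  θ_B0 = 262.8/EI
Flexibility coefficients: a unit moment at one end gives L/(3EI) there and L/(6EI) at the far end, so f₁₁ = f₂₂ = 3.167/EI and f₁₂ = f₂₁ = 1.583/EI.
Compatibility — zero rotation at each built-in end:
  3.167 M_A + 1.583 M_B = 230
  1.583 M_A + 3.167 M_B = 262.8
Solving the pair gives M_A = 41.5 kN·m and M_B = 62.24 kN·m (hogging).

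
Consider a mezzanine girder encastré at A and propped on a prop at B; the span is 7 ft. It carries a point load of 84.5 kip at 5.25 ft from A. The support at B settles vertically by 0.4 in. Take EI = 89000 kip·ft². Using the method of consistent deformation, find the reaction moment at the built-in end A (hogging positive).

M_A = 250.9 kip·ft

Take the reaction at B as the redundant and release it; the primary structure is a cantilever fixed at A.
Free-end deflection of the primary structure under the applied loading (downward +):
  point load 84.5 at a = 5.25: Pa²(3L − a)/(6EI) = 6114/EI
Tip deflection under a unit load at B: L³/(3EI) = 114.3/EI.
With EI = 89000 kip·ft²: δ_0 = 0.068693 ft and δ_{BB} = 0.001285 ft/kip.
Compatibility — the beam at B must follow the support down by 0.03333 ft: δ_0 − R_B·δ_{BB} = 0.03333, so R_B = (0.068693 − 0.03333)/0.001285 = 27.53 kip.
Moment equilibrium about A: M_A = Σ(load moments about A) − R_B·L = 443.6 − 27.53×7 = 250.9 kip·ft.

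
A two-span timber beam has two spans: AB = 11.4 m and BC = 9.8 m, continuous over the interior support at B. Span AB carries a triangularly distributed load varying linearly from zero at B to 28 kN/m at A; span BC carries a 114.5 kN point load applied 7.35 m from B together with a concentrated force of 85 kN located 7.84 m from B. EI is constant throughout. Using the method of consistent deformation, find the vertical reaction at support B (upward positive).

R_B = 139 kN

Release continuity at B by inserting a hinge; the redundant is the internal moment M_B. The primary structure is two simply-supported spans AB and BC.
End slopes at the hinge B, treating each span as simply supported:
  span AB: triangular load, peak 28: 7w₀L³/(360EI) = 806.6/EI
  span BC: point load 114.5 at a = 7.35: Pab(L + b)/(6LEI) = 429.6/EI
  span BC: point load 85 at a = 7.84: Pab(L + b)/(6LEI) = 261.2/EI
  relative rotation θ_0 = (806.6 + 690.8)/EI = 1497/EI
A unit hogging moment at B produces rotation L₁/(3EI) + L₂/(3EI) = 7.067/EI.
Compatibility: M_B·(L₁+L₂)/(3EI) = θ_0, giving M_B = 211.9 kN·m (hogging).
Span AB, ΣM about A with M_B applied at B: R_B^{AB}·11.4 = 606.5 + 211.9, so R_B^{AB} = 71.79 kN and R_A = 159.6 − 71.79 = 87.81 kN.
Span BC, ΣM about C: R_B^{BC}·9.8 = 447.1 + 211.9, so R_B^{BC} = 67.25 kN and R_C = 199.5 − 67.25 = 132.3 kN.
R_B = 71.79 + 67.25 = 139 kN.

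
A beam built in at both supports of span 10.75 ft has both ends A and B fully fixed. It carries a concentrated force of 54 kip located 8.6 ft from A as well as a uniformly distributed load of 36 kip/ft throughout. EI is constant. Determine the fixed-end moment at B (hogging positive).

Take the two fixed-end moments M_A, M_B as redundants; the released structure is the simple span AB.
End rotations of the released simple span under the applied load (×1/EI):
  at A: point load 54 at a = 8.6: Pab(L + b)/(6LEI) = 199.7/EI
  at B: point load 54 at a = 8.6: Pab(L + a)/(6LEI) = 299.5/EI
  at A: UDL 36: wL³/(24EI) = 1863/EI
  at B: UDL 36: wL³/(24EI) = 1863/EI
  θ_A0 = 2063/EI,  θ_B0 = 2163/EI
Flexibility coefficients: a unit moment at one end gives L/(3EI) there and L/(6EI) at the far end, so f₁₁ = f₂₂ = 3.583/EI and f₁₂ = f₂₁ = 1.792/EI.
Compatibility — zero rotation at each built-in end:
  3.583 M_A + 1.792 M_B = 2063
  1.792 M_A + 3.583 M_B = 2163
Solving the pair gives M_A = 365.3 kip·ft and M_B = 421 kip·ft (hogging).

M_B = 421 kip·ft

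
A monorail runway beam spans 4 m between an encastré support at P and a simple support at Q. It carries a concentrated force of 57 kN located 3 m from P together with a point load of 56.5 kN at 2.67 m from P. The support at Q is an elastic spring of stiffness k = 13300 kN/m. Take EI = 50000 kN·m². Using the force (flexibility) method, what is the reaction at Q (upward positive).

R_Q = 55.63 kN

Remove the prop at Q; the released (primary) structure is a cantilever built in at P.
Downward deflection at the released point Q due to the loads:
  point load 57 at a = 3: Pa²(3L − a)/(6EI) = 769.5/EI
  point load 56.5 at a = 2.67: Pa²(3L − a)/(6EI) = 626.3/EI
  δ_0 = 1396/EI
Flexibility coefficient — unit upward force at Q: δ_{QQ} = L³/(3EI) = 21.33/EI.
With EI = 50000 kN·m²: δ_0 = 0.027917 m and δ_{QQ} = 0.000427 m/kN.
Compatibility — the spring shortens by R_Q/k under the reaction it provides: δ_0 − R_Q·δ_{QQ} = R_Q/k. With 1/k = 0.000075 m/kN, R_Q = δ_0 / (δ_{QQ} + 1/k) = 0.027917 / (0.000427 + 0.000075) = 55.63 kN.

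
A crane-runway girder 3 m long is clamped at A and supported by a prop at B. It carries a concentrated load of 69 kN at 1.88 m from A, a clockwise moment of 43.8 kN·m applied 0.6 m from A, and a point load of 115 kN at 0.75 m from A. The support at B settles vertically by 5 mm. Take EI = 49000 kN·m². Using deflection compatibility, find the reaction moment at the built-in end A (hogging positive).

Take the reaction at B as the redundant and release it; the primary structure is a cantilever fixed at A.
Deflection at B on the released cantilever, summing each load's contribution:
  point load 69 at a = 1.88: Pa²(3L − a)/(6EI) = 289.4/EI
  clockwise couple 43.8 at a = 0.6: M₀a(2L − a)/(2EI) = 70.96/EI
  point load 115 at a = 0.75: Pa²(3L − a)/(6EI) = 88.95/EI
  δ_0 = 449.3/EI
Flexibility coefficient — unit upward force at B: δ_{BB} = L³/(3EI) = 9/EI.
With EI = 49000 kN·m²: δ_0 = 0.009169 m and δ_{BB} = 0.000184 m/kN.
Compatibility — the beam at B must follow the support down by 0.005 m: δ_0 − R_B·δ_{BB} = 0.005, so R_B = (0.009169 − 0.005)/0.000184 = 22.7 kN.
Moment equilibrium about A: M_A = Σ(load moments about A) − R_B·L = 259.8 − 22.7×3 = 191.7 kN·m.

M_A = 191.7 kN·m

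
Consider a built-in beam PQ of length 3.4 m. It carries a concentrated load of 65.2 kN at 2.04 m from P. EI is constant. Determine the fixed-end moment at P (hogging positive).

Release both end moments; the primary structure is a simply-supported span PQ with redundants M_P and M_Q.
On the primary (simply-supported) span, the end slopes from the loading are:
  at P: point load 65.2 at a = 2.04: Pab(L + b)/(6LEI) = 42.21/EI
  at Q: point load 65.2 at a = 2.04: Pab(L + a)/(6LEI) = 48.24/EI
  θ_P0 = 42.21/EI,  θ_Q0 = 48.24/EI
Flexibility coefficients: a unit moment at one end gives L/(3EI) there and L/(6EI) at the far end, so f₁₁ = f₂₂ = 1.133/EI and f₁₂ = f₂₁ = 0.5667/EI.
Compatibility — zero rotation at each built-in end:
  1.133 M_P + 0.5667 M_Q = 42.21
  0.5667 M_P + 1.133 M_Q = 48.24
Solving the pair gives M_P = 21.28 kN·m and M_Q = 31.92 kN·m (hogging).

M_P = 21.28 kN·m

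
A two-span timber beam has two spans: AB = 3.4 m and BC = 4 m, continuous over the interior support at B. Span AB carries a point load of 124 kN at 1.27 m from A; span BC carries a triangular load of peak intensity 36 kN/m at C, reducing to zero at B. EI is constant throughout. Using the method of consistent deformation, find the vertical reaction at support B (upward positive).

Take M_B as the redundant. Released structure: two simple spans AB and BC with a hinge at B.
Discontinuity in slope at B on the released structure — sum the simple-span end rotations:
  span AB: point load 124 at a = 1.27: Pab(L + a)/(6LEI) = 76.79/EI
  span BC: triangular load, peak 36: 7w₀L³/(360EI) = 44.8/EI
  relative rotation θ_0 = (76.79 + 44.8)/EI = 121.6/EI
A unit hogging moment at B produces rotation L₁/(3EI) + L₂/(3EI) = 2.467/EI.
Slope continuity at B: θ_0 = M_B·2.467/EI, so M_B = 121.6/2.467 = 49.29 kN·m (hogging).
Span AB, ΣM about A with M_B applied at B: R_B^{AB}·3.4 = 157.5 + 49.29, so R_B^{AB} = 60.82 kN and R_A = 124 − 60.82 = 63.18 kN.
Span BC, ΣM about C: R_B^{BC}·4 = 96 + 49.29, so R_B^{BC} = 36.32 kN and R_C = 72 − 36.32 = 35.68 kN.
R_B = 60.82 + 36.32 = 97.14 kN.

R_B = 97.14 kN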